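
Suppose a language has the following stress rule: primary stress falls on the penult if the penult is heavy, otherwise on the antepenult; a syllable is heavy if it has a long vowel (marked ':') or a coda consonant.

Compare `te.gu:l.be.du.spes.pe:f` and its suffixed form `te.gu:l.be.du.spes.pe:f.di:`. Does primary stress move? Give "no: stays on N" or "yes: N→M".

Base `te.gu:l.be.du.spes.pe:f` (6 syllables):
  Weights: 4 du L, 5 spes H, 6 pe:f H.
  The penult (syllable 5, spes) is heavy, so it takes stress.
  → primary stress on syllable 5.
Suffixed `te.gu:l.be.du.spes.pe:f.di:` (7 syllables):
  Weights: 5 spes H, 6 pe:f H, 7 di: H.
  The penult (syllable 6, pe:f) is heavy, so it takes stress.
  → primary stress on syllable 6.

yes: 5→6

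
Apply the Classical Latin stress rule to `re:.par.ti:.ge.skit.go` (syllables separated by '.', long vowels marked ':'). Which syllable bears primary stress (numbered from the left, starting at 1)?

Classical Latin: stress the penult if heavy (long vowel or closed), else the antepenult.
Weights: 4 ge L, 5 skit H, 6 go L.
The penult (syllable 5, skit) is heavy, so it takes stress.
Stress on syllable 5: re:.par.ti:.ge.ˈskit.go.

5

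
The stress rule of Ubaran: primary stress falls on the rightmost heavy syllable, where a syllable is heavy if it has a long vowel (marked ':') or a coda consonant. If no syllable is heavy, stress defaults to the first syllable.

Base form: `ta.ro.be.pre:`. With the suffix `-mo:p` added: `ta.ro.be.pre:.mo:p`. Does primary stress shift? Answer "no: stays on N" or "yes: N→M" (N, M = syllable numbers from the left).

Base `ta.ro.be.pre:` (4 syllables):
  Weights: 1 ta L, 2 ro L, 3 be L, 4 pre: H.
  Heavy syllables in the domain: 4. The rightmost is syllable 4 (pre:).
  → primary stress on syllable 4.
Suffixed `ta.ro.be.pre:.mo:p` (5 syllables):
  Weights: 1 ta L, 2 ro L, 3 be L, 4 pre: H, 5 mo:p H.
  Heavy syllables in the domain: 4, 5. The rightmost is syllable 5 (mo:p).
  → primary stress on syllable 5.

yes: 4→5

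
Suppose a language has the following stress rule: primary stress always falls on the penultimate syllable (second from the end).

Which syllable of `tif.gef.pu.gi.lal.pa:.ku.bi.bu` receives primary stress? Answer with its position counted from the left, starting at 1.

The word has 9 syllables; the penultimate syllable (second from the end) is syllable 8 (bi).
Primary stress: syllable 8 → tif.gef.pu.gi.lal.pa:.ku.ˈbi.bu.

8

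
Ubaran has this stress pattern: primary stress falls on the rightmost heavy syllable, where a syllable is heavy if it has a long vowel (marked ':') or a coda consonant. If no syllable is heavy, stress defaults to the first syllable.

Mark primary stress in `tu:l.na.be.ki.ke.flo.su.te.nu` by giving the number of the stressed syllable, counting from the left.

Weights: 1 tu:l H, 2 na L, 3 be L, 4 ki L, 5 ke L, 6 flo L, 7 su L, 8 te L, 9 nu L.
Heavy syllables in the domain: 1. The rightmost is syllable 1 (tu:l).
Primary stress: syllable 1 → ˈtu:l.na.be.ki.ke.flo.su.te.nu.

1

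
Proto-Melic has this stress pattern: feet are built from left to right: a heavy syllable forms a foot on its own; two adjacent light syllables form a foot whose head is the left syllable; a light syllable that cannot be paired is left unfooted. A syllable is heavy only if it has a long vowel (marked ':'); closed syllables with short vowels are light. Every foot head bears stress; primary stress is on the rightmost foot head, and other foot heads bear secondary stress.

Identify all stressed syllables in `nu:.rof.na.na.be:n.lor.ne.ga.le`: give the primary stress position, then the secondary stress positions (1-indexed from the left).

Weights: 1 nu: H, 2 rof L, 3 na L, 4 na L, 5 be:n H, 6 lor L, 7 ne L, 8 ga L, 9 le L.
Parse left to right (heavy = foot alone; LL = one foot; stranded L unfooted): (ˈnu:) (ˈrof.na) na (ˈbe:n) (ˈlor.ne) (ˈga.le).
Foot heads: 1, 2, 5, 6, 8.
Primary stress on the rightmost head = syllable 8.
Secondary stress on 1, 2, 5, 6: ˌnu:.ˌrof.na.na.ˌbe:n.ˌlor.ne.ˈga.le.

primary 8, secondary 1, 2, 5, 6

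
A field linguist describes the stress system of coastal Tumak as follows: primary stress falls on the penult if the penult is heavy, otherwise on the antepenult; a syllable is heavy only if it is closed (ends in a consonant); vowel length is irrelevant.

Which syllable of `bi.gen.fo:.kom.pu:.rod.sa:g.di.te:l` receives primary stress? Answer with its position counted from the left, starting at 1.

Weights: 7 sa:g H, 8 di L, 9 te:l H.
The penult (syllable 8, di) is light, so stress falls on the antepenult (syllable 7, sa:g).
Primary stress: syllable 7 → bi.gen.fo:.kom.pu:.rod.ˈsa:g.di.te:l.

7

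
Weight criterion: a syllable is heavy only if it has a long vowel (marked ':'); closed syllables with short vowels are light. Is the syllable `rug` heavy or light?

`rug`: short vowel, closed (coda /g/). Short vowel → light.

light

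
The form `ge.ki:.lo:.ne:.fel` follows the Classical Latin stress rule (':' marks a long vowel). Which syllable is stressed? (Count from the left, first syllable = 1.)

4

Classical Latin: stress the penult if heavy (long vowel or closed), else the antepenult.
Weights: 3 lo: H, 4 ne: H, 5 fel H.
The penult (syllable 4, ne:) is heavy, so it takes stress.
Stress on syllable 4: ge.ki:.lo:.ˈne:.fel.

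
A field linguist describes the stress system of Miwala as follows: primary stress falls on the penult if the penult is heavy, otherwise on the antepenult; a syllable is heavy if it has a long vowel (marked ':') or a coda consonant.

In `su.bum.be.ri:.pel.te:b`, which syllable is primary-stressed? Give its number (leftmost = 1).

5

Weights: 4 ri: H, 5 pel H, 6 te:b H.
The penult (syllable 5, pel) is heavy, so it takes stress.
Primary stress: syllable 5 → su.bum.be.ri:.ˈpel.te:b.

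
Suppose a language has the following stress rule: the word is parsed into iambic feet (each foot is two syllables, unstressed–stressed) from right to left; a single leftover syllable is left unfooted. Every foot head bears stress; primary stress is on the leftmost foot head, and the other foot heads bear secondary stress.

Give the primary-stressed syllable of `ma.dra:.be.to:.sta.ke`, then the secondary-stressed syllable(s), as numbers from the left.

Parse right to left into iambic (σˈσ) feet: (ma.ˈdra:) (be.ˈto:) (sta.ˈke).
Foot heads (stressed positions): 2, 4, 6.
End Rule Leftmost: primary stress on the leftmost head = syllable 2.
Secondary stress on 4, 6: ma.ˈdra:.be.ˌto:.sta.ˌke.

primary 2, secondary 4, 6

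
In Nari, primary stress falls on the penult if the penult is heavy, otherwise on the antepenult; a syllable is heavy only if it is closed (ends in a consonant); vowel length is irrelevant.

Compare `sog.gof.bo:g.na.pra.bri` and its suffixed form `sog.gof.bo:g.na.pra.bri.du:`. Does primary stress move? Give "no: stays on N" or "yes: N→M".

yes: 4→5

Base `sog.gof.bo:g.na.pra.bri` (6 syllables):
  Weights: 4 na L, 5 pra L, 6 bri L.
  The penult (syllable 5, pra) is light, so stress falls on the antepenult (syllable 4, na).
  → primary stress on syllable 4.
Suffixed `sog.gof.bo:g.na.pra.bri.du:` (7 syllables):
  Weights: 5 pra L, 6 bri L, 7 du: L.
  The penult (syllable 6, bri) is light, so stress falls on the antepenult (syllable 5, pra).
  → primary stress on syllable 5.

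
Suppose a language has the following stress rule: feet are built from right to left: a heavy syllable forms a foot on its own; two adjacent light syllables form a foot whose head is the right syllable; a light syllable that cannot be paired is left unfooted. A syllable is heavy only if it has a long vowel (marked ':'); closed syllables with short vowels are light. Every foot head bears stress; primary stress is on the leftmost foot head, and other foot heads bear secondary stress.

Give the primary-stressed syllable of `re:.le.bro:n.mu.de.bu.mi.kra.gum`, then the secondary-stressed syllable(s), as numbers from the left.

Weights: 1 re: H, 2 le L, 3 bro:n H, 4 mu L, 5 de L, 6 bu L, 7 mi L, 8 kra L, 9 gum L.
Parse right to left (heavy = foot alone; LL = one foot; stranded L unfooted): (ˈre:) le (ˈbro:n) (mu.ˈde) (bu.ˈmi) (kra.ˈgum).
Foot heads: 1, 3, 5, 7, 9.
Primary stress on the leftmost head = syllable 1.
Secondary stress on 3, 5, 7, 9: ˈre:.le.ˌbro:n.mu.ˌde.bu.ˌmi.kra.ˌgum.

primary 1, secondary 3, 5, 7, 9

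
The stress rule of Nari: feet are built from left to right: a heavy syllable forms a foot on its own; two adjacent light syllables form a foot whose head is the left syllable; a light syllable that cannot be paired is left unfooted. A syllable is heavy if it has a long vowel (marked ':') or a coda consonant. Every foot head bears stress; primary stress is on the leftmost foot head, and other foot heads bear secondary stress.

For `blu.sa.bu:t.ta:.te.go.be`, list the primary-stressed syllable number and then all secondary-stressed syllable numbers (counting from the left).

Weights: 1 blu L, 2 sa L, 3 bu:t H, 4 ta: H, 5 te L, 6 go L, 7 be L.
Parse left to right (heavy = foot alone; LL = one foot; stranded L unfooted): (ˈblu.sa) (ˈbu:t) (ˈta:) (ˈte.go) be.
Foot heads: 1, 3, 4, 5.
Primary stress on the leftmost head = syllable 1.
Secondary stress on 3, 4, 5: ˈblu.sa.ˌbu:t.ˌta:.ˌte.go.be.

primary 1, secondary 3, 4, 5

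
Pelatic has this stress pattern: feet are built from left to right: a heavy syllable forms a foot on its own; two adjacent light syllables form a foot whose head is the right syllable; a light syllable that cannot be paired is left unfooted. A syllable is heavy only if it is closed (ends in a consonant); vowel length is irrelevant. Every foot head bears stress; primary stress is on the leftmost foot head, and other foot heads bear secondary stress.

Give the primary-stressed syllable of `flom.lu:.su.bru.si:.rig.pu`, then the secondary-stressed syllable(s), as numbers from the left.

primary 1, secondary 3, 5, 6

Weights: 1 flom H, 2 lu: L, 3 su L, 4 bru L, 5 si: L, 6 rig H, 7 pu L.
Parse left to right (heavy = foot alone; LL = one foot; stranded L unfooted): (ˈflom) (lu:.ˈsu) (bru.ˈsi:) (ˈrig) pu.
Foot heads: 1, 3, 5, 6.
Primary stress on the leftmost head = syllable 1.
Secondary stress on 3, 5, 6: ˈflom.lu:.ˌsu.bru.ˌsi:.ˌrig.pu.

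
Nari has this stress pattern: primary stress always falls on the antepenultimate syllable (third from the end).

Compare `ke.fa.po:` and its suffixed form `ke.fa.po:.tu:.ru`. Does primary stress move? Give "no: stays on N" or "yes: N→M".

yes: 1→3

Base `ke.fa.po:` (3 syllables):
  The word has 3 syllables; the antepenultimate syllable (third from the end) is syllable 1 (ke).
  → primary stress on syllable 1.
Suffixed `ke.fa.po:.tu:.ru` (5 syllables):
  The word has 5 syllables; the antepenultimate syllable (third from the end) is syllable 3 (po:).
  → primary stress on syllable 3.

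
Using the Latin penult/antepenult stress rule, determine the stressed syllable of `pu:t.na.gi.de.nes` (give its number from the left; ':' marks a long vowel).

Classical Latin: stress the penult if heavy (long vowel or closed), else the antepenult.
Weights: 3 gi L, 4 de L, 5 nes H.
The penult (syllable 4, de) is light, so stress falls on the antepenult (syllable 3, gi).
Stress on syllable 3: pu:t.na.ˈgi.de.nes.

3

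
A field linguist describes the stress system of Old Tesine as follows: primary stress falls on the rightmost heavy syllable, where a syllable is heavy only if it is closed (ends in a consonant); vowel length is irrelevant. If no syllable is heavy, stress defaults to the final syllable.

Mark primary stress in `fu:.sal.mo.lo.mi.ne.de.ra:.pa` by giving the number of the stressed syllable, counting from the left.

2

Weights: 1 fu: L, 2 sal H, 3 mo L, 4 lo L, 5 mi L, 6 ne L, 7 de L, 8 ra: L, 9 pa L.
Heavy syllables in the domain: 2. The rightmost is syllable 2 (sal).
Primary stress: syllable 2 → fu:.ˈsal.mo.lo.mi.ne.de.ra:.pa.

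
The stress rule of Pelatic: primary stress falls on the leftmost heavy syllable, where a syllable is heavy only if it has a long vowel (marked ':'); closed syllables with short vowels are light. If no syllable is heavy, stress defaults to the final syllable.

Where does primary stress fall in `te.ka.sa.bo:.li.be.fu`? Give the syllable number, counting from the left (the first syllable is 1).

Weights: 1 te L, 2 ka L, 3 sa L, 4 bo: H, 5 li L, 6 be L, 7 fu L.
Heavy syllables in the domain: 4. The leftmost is syllable 4 (bo:).
Primary stress: syllable 4 → te.ka.sa.ˈbo:.li.be.fu.

4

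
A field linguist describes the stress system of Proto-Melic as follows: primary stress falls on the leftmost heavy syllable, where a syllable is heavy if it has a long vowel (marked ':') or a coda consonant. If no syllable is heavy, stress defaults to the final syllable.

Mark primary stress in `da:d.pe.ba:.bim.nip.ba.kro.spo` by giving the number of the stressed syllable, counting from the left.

Weights: 1 da:d H, 2 pe L, 3 ba: H, 4 bim H, 5 nip H, 6 ba L, 7 kro L, 8 spo L.
Heavy syllables in the domain: 1, 3, 4, 5. The leftmost is syllable 1 (da:d).
Primary stress: syllable 1 → ˈda:d.pe.ba:.bim.nip.ba.kro.spo.

1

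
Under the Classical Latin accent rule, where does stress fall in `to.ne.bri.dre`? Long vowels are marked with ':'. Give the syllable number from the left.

Classical Latin: stress the penult if heavy (long vowel or closed), else the antepenult.
Weights: 2 ne L, 3 bri L, 4 dre L.
The penult (syllable 3, bri) is light, so stress falls on the antepenult (syllable 2, ne).
Stress on syllable 2: to.ˈne.bri.dre.

2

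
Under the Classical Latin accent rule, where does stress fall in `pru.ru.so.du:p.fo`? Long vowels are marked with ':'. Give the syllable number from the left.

4

Classical Latin: stress the penult if heavy (long vowel or closed), else the antepenult.
Weights: 3 so L, 4 du:p H, 5 fo L.
The penult (syllable 4, du:p) is heavy, so it takes stress.
Stress on syllable 4: pru.ru.so.ˈdu:p.fo.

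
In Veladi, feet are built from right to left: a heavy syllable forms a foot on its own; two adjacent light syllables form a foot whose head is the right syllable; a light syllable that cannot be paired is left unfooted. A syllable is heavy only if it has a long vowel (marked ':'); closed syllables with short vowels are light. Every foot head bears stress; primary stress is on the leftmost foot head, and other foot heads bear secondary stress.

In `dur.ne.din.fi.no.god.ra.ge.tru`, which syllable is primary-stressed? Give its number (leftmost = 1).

3

Weights: 1 dur L, 2 ne L, 3 din L, 4 fi L, 5 no L, 6 god L, 7 ra L, 8 ge L, 9 tru L.
Parse right to left (heavy = foot alone; LL = one foot; stranded L unfooted): dur (ne.ˈdin) (fi.ˈno) (god.ˈra) (ge.ˈtru).
Foot heads: 3, 5, 7, 9.
Primary stress on the leftmost head = syllable 3.
Primary stress: syllable 3 → dur.ne.ˈdin.fi.no.god.ra.ge.tru.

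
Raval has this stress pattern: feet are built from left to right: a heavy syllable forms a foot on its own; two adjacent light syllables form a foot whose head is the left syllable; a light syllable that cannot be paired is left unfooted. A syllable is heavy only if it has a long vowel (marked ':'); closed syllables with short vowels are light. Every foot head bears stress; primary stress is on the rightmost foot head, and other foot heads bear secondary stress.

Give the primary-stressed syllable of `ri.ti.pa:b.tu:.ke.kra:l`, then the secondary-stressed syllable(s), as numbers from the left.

Weights: 1 ri L, 2 ti L, 3 pa:b H, 4 tu: H, 5 ke L, 6 kra:l H.
Parse left to right (heavy = foot alone; LL = one foot; stranded L unfooted): (ˈri.ti) (ˈpa:b) (ˈtu:) ke (ˈkra:l).
Foot heads: 1, 3, 4, 6.
Primary stress on the rightmost head = syllable 6.
Secondary stress on 1, 3, 4: ˌri.ti.ˌpa:b.ˌtu:.ke.ˈkra:l.

primary 6, secondary 1, 3, 4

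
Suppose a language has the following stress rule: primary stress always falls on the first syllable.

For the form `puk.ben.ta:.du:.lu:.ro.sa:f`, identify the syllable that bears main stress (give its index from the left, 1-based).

The word has 7 syllables; the first syllable is syllable 1 (puk).
Primary stress: syllable 1 → ˈpuk.ben.ta:.du:.lu:.ro.sa:f.

1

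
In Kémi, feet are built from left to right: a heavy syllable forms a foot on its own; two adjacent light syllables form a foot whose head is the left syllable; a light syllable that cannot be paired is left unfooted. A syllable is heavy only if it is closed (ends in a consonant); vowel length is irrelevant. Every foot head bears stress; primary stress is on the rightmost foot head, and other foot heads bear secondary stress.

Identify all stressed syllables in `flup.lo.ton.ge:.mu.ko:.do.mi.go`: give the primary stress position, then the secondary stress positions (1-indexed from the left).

primary 8, secondary 1, 3, 4, 6

Weights: 1 flup H, 2 lo L, 3 ton H, 4 ge: L, 5 mu L, 6 ko: L, 7 do L, 8 mi L, 9 go L.
Parse left to right (heavy = foot alone; LL = one foot; stranded L unfooted): (ˈflup) lo (ˈton) (ˈge:.mu) (ˈko:.do) (ˈmi.go).
Foot heads: 1, 3, 4, 6, 8.
Primary stress on the rightmost head = syllable 8.
Secondary stress on 1, 3, 4, 6: ˌflup.lo.ˌton.ˌge:.mu.ˌko:.do.ˈmi.go.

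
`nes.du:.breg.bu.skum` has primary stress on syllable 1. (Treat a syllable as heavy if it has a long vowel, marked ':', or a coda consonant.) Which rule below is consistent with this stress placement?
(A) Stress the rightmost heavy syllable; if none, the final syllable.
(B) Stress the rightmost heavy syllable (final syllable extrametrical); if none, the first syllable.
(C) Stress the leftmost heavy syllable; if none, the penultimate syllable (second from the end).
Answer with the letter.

Rule A → syllable 5 (observed: 1).
Rule B → syllable 3 (observed: 1).
Rule C → syllable 1 ✓.

C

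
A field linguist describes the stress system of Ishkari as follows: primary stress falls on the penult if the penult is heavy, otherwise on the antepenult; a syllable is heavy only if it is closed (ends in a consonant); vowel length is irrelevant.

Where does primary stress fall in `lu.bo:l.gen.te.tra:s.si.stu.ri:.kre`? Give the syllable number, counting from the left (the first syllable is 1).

Weights: 7 stu L, 8 ri: L, 9 kre L.
The penult (syllable 8, ri:) is light, so stress falls on the antepenult (syllable 7, stu).
Primary stress: syllable 7 → lu.bo:l.gen.te.tra:s.si.ˈstu.ri:.kre.

7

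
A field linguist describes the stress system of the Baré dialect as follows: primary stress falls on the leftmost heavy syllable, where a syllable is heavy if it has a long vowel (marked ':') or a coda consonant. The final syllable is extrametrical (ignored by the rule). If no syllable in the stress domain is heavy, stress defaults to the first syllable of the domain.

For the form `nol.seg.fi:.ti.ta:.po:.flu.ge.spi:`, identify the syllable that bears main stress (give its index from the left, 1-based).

1

The final syllable (9, spi:) is extrametrical; the stress domain is syllables 1–8.
Weights: 1 nol H, 2 seg H, 3 fi: H, 4 ti L, 5 ta: H, 6 po: H, 7 flu L, 8 ge L.
Heavy syllables in the domain: 1, 2, 3, 5, 6. The leftmost is syllable 1 (nol).
Primary stress: syllable 1 → ˈnol.seg.fi:.ti.ta:.po:.flu.ge.spi:.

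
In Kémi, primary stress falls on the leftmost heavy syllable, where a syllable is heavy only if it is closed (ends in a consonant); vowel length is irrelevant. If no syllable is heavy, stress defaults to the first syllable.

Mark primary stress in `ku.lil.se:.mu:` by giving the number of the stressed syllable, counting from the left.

2

Weights: 1 ku L, 2 lil H, 3 se: L, 4 mu: L.
Heavy syllables in the domain: 2. The leftmost is syllable 2 (lil).
Primary stress: syllable 2 → ku.ˈlil.se:.mu:.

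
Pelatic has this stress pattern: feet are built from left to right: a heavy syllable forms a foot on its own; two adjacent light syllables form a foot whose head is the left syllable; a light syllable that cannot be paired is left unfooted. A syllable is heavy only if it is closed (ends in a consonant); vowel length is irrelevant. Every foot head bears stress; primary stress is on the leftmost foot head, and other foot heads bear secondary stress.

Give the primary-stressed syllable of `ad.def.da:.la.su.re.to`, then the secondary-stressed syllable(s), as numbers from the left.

Weights: 1 ad H, 2 def H, 3 da: L, 4 la L, 5 su L, 6 re L, 7 to L.
Parse left to right (heavy = foot alone; LL = one foot; stranded L unfooted): (ˈad) (ˈdef) (ˈda:.la) (ˈsu.re) to.
Foot heads: 1, 2, 3, 5.
Primary stress on the leftmost head = syllable 1.
Secondary stress on 2, 3, 5: ˈad.ˌdef.ˌda:.la.ˌsu.re.to.

primary 1, secondary 2, 3, 5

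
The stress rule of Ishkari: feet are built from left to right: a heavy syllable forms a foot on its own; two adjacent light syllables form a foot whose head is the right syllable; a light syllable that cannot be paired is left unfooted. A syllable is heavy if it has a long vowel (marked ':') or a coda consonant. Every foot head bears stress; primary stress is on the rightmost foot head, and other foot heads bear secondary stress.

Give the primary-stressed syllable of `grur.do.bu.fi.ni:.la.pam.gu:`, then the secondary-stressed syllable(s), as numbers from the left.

primary 8, secondary 1, 3, 5, 7

Weights: 1 grur H, 2 do L, 3 bu L, 4 fi L, 5 ni: H, 6 la L, 7 pam H, 8 gu: H.
Parse left to right (heavy = foot alone; LL = one foot; stranded L unfooted): (ˈgrur) (do.ˈbu) fi (ˈni:) la (ˈpam) (ˈgu:).
Foot heads: 1, 3, 5, 7, 8.
Primary stress on the rightmost head = syllable 8.
Secondary stress on 1, 3, 5, 7: ˌgrur.do.ˌbu.fi.ˌni:.la.ˌpam.ˈgu:.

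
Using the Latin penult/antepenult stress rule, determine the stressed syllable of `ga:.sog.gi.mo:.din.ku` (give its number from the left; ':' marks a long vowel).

5

Classical Latin: stress the penult if heavy (long vowel or closed), else the antepenult.
Weights: 4 mo: H, 5 din H, 6 ku L.
The penult (syllable 5, din) is heavy, so it takes stress.
Stress on syllable 5: ga:.sog.gi.mo:.ˈdin.ku.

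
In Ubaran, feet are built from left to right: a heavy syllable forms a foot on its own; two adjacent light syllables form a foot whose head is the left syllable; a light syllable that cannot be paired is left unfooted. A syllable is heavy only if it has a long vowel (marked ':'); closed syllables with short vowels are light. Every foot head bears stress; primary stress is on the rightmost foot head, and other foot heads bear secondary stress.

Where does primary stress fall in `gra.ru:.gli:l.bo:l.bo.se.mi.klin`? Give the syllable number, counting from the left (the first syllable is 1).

7

Weights: 1 gra L, 2 ru: H, 3 gli:l H, 4 bo:l H, 5 bo L, 6 se L, 7 mi L, 8 klin L.
Parse left to right (heavy = foot alone; LL = one foot; stranded L unfooted): gra (ˈru:) (ˈgli:l) (ˈbo:l) (ˈbo.se) (ˈmi.klin).
Foot heads: 2, 3, 4, 5, 7.
Primary stress on the rightmost head = syllable 7.
Primary stress: syllable 7 → gra.ru:.gli:l.bo:l.bo.se.ˈmi.klin.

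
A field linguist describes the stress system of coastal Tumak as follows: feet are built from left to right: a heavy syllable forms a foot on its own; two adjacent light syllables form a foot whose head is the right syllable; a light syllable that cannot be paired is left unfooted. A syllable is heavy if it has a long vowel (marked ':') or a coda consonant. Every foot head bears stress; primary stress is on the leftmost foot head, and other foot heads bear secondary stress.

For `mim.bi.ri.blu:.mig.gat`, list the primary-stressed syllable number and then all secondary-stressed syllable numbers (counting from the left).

Weights: 1 mim H, 2 bi L, 3 ri L, 4 blu: H, 5 mig H, 6 gat H.
Parse left to right (heavy = foot alone; LL = one foot; stranded L unfooted): (ˈmim) (bi.ˈri) (ˈblu:) (ˈmig) (ˈgat).
Foot heads: 1, 3, 4, 5, 6.
Primary stress on the leftmost head = syllable 1.
Secondary stress on 3, 4, 5, 6: ˈmim.bi.ˌri.ˌblu:.ˌmig.ˌgat.

primary 1, secondary 3, 4, 5, 6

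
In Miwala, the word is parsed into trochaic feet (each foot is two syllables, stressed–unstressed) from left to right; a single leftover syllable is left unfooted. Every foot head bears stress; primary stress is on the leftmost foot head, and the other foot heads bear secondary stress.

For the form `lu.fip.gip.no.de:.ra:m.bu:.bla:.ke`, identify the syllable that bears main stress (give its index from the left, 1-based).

Parse left to right into trochaic (ˈσσ) feet: (ˈlu.fip) (ˈgip.no) (ˈde:.ra:m) (ˈbu:.bla:) ke. Syllable 9 is left unfooted.
Foot heads (stressed positions): 1, 3, 5, 7.
End Rule Leftmost: primary stress on the leftmost head = syllable 1.
Primary stress: syllable 1 → ˈlu.fip.gip.no.de:.ra:m.bu:.bla:.ke.

1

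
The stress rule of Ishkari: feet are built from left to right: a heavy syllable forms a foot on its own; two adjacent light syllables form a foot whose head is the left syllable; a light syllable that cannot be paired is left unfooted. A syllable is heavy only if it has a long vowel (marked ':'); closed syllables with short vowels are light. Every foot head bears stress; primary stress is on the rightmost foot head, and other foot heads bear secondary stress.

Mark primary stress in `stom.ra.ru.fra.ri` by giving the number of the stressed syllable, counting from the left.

Weights: 1 stom L, 2 ra L, 3 ru L, 4 fra L, 5 ri L.
Parse left to right (heavy = foot alone; LL = one foot; stranded L unfooted): (ˈstom.ra) (ˈru.fra) ri.
Foot heads: 1, 3.
Primary stress on the rightmost head = syllable 3.
Primary stress: syllable 3 → stom.ra.ˈru.fra.ri.

3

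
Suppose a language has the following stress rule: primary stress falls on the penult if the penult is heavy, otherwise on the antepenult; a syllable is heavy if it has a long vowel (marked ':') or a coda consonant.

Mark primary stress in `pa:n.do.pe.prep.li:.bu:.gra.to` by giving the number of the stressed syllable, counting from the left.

Weights: 6 bu: H, 7 gra L, 8 to L.
The penult (syllable 7, gra) is light, so stress falls on the antepenult (syllable 6, bu:).
Primary stress: syllable 6 → pa:n.do.pe.prep.li:.ˈbu:.gra.to.

6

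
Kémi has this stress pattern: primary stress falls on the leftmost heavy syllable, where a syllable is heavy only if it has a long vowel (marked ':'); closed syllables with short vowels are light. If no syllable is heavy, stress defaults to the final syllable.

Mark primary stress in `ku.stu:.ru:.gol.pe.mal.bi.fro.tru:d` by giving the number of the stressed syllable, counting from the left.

2

Weights: 1 ku L, 2 stu: H, 3 ru: H, 4 gol L, 5 pe L, 6 mal L, 7 bi L, 8 fro L, 9 tru:d H.
Heavy syllables in the domain: 2, 3, 9. The leftmost is syllable 2 (stu:).
Primary stress: syllable 2 → ku.ˈstu:.ru:.gol.pe.mal.bi.fro.tru:d.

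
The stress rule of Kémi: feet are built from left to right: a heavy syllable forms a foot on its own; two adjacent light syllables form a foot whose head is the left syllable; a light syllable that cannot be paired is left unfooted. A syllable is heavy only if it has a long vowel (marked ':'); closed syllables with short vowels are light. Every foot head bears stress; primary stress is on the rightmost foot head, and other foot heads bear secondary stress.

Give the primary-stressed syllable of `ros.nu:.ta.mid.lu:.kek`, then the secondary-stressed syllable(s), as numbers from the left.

primary 5, secondary 2, 3

Weights: 1 ros L, 2 nu: H, 3 ta L, 4 mid L, 5 lu: H, 6 kek L.
Parse left to right (heavy = foot alone; LL = one foot; stranded L unfooted): ros (ˈnu:) (ˈta.mid) (ˈlu:) kek.
Foot heads: 2, 3, 5.
Primary stress on the rightmost head = syllable 5.
Secondary stress on 2, 3: ros.ˌnu:.ˌta.mid.ˈlu:.kek.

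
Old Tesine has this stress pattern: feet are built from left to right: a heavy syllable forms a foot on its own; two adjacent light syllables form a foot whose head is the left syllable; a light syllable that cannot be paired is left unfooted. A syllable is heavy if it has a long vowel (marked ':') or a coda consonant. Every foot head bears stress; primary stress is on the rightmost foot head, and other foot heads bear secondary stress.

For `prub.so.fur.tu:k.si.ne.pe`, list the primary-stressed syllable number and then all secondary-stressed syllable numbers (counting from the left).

Weights: 1 prub H, 2 so L, 3 fur H, 4 tu:k H, 5 si L, 6 ne L, 7 pe L.
Parse left to right (heavy = foot alone; LL = one foot; stranded L unfooted): (ˈprub) so (ˈfur) (ˈtu:k) (ˈsi.ne) pe.
Foot heads: 1, 3, 4, 5.
Primary stress on the rightmost head = syllable 5.
Secondary stress on 1, 3, 4: ˌprub.so.ˌfur.ˌtu:k.ˈsi.ne.pe.

primary 5, secondary 1, 3, 4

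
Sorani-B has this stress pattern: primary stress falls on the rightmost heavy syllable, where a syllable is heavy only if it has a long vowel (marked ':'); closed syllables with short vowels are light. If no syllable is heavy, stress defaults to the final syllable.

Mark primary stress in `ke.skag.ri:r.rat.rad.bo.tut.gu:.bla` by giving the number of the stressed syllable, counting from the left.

Weights: 1 ke L, 2 skag L, 3 ri:r H, 4 rat L, 5 rad L, 6 bo L, 7 tut L, 8 gu: H, 9 bla L.
Heavy syllables in the domain: 3, 8. The rightmost is syllable 8 (gu:).
Primary stress: syllable 8 → ke.skag.ri:r.rat.rad.bo.tut.ˈgu:.bla.

8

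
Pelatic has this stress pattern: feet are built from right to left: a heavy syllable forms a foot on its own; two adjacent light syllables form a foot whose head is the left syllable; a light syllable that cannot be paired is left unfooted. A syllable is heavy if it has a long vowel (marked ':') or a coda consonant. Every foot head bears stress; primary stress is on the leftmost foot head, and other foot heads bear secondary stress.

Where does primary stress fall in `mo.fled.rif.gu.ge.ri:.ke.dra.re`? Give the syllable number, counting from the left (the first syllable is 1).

Weights: 1 mo L, 2 fled H, 3 rif H, 4 gu L, 5 ge L, 6 ri: H, 7 ke L, 8 dra L, 9 re L.
Parse right to left (heavy = foot alone; LL = one foot; stranded L unfooted): mo (ˈfled) (ˈrif) (ˈgu.ge) (ˈri:) ke (ˈdra.re).
Foot heads: 2, 3, 4, 6, 8.
Primary stress on the leftmost head = syllable 2.
Primary stress: syllable 2 → mo.ˈfled.rif.gu.ge.ri:.ke.dra.re.

2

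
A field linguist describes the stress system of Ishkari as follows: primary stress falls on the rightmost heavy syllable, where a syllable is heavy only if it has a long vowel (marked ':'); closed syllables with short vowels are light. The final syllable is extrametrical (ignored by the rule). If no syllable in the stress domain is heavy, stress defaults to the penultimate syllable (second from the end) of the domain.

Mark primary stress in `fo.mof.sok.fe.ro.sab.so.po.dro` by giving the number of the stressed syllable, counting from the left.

7

The final syllable (9, dro) is extrametrical; the stress domain is syllables 1–8.
Weights: 1 fo L, 2 mof L, 3 sok L, 4 fe L, 5 ro L, 6 sab L, 7 so L, 8 po L.
No heavy syllable in the domain; default to the penultimate syllable (second from the end) of the domain = syllable 7.
Primary stress: syllable 7 → fo.mof.sok.fe.ro.sab.ˈso.po.dro.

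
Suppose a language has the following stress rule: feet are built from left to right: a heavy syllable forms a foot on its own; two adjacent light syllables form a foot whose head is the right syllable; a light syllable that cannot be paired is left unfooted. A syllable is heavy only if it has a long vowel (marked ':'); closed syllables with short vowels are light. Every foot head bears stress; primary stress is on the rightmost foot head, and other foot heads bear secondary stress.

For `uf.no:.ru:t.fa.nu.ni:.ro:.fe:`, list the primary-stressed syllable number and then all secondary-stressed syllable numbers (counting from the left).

primary 8, secondary 2, 3, 5, 6, 7

Weights: 1 uf L, 2 no: H, 3 ru:t H, 4 fa L, 5 nu L, 6 ni: H, 7 ro: H, 8 fe: H.
Parse left to right (heavy = foot alone; LL = one foot; stranded L unfooted): uf (ˈno:) (ˈru:t) (fa.ˈnu) (ˈni:) (ˈro:) (ˈfe:).
Foot heads: 2, 3, 5, 6, 7, 8.
Primary stress on the rightmost head = syllable 8.
Secondary stress on 2, 3, 5, 6, 7: uf.ˌno:.ˌru:t.fa.ˌnu.ˌni:.ˌro:.ˈfe:.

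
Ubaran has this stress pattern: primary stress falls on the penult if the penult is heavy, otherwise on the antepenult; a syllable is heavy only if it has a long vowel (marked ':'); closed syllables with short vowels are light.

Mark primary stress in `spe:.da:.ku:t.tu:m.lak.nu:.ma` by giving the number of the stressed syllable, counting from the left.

6

Weights: 5 lak L, 6 nu: H, 7 ma L.
The penult (syllable 6, nu:) is heavy, so it takes stress.
Primary stress: syllable 6 → spe:.da:.ku:t.tu:m.lak.ˈnu:.ma.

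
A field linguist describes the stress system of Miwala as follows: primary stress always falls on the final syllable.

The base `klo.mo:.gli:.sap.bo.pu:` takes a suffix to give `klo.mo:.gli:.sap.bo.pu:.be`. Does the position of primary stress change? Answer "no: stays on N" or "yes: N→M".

yes: 6→7

Base `klo.mo:.gli:.sap.bo.pu:` (6 syllables):
  The word has 6 syllables; the final syllable is syllable 6 (pu:).
  → primary stress on syllable 6.
Suffixed `klo.mo:.gli:.sap.bo.pu:.be` (7 syllables):
  The word has 7 syllables; the final syllable is syllable 7 (be).
  → primary stress on syllable 7.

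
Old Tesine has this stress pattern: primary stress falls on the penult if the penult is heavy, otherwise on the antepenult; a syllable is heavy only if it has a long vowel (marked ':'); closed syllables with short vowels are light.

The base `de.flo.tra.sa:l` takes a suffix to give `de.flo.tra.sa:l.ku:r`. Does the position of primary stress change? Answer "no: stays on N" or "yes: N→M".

yes: 2→4

Base `de.flo.tra.sa:l` (4 syllables):
  Weights: 2 flo L, 3 tra L, 4 sa:l H.
  The penult (syllable 3, tra) is light, so stress falls on the antepenult (syllable 2, flo).
  → primary stress on syllable 2.
Suffixed `de.flo.tra.sa:l.ku:r` (5 syllables):
  Weights: 3 tra L, 4 sa:l H, 5 ku:r H.
  The penult (syllable 4, sa:l) is heavy, so it takes stress.
  → primary stress on syllable 4.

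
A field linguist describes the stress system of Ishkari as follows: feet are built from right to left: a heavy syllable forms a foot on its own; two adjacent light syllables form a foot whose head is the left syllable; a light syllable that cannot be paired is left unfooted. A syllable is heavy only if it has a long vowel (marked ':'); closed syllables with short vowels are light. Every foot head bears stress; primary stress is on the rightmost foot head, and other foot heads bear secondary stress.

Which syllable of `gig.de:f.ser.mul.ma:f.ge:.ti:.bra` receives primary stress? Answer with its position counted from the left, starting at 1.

Weights: 1 gig L, 2 de:f H, 3 ser L, 4 mul L, 5 ma:f H, 6 ge: H, 7 ti: H, 8 bra L.
Parse right to left (heavy = foot alone; LL = one foot; stranded L unfooted): gig (ˈde:f) (ˈser.mul) (ˈma:f) (ˈge:) (ˈti:) bra.
Foot heads: 2, 3, 5, 6, 7.
Primary stress on the rightmost head = syllable 7.
Primary stress: syllable 7 → gig.de:f.ser.mul.ma:f.ge:.ˈti:.bra.

7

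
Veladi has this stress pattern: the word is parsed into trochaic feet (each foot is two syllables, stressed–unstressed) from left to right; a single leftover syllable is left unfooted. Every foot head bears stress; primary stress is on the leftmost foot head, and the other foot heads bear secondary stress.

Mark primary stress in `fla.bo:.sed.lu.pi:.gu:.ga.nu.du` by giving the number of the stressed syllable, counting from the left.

Parse left to right into trochaic (ˈσσ) feet: (ˈfla.bo:) (ˈsed.lu) (ˈpi:.gu:) (ˈga.nu) du. Syllable 9 is left unfooted.
Foot heads (stressed positions): 1, 3, 5, 7.
End Rule Leftmost: primary stress on the leftmost head = syllable 1.
Primary stress: syllable 1 → ˈfla.bo:.sed.lu.pi:.gu:.ga.nu.du.

1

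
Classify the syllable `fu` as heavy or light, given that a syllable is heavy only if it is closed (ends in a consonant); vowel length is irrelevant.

`fu`: short vowel, open (no coda). Open (no coda) → light.

light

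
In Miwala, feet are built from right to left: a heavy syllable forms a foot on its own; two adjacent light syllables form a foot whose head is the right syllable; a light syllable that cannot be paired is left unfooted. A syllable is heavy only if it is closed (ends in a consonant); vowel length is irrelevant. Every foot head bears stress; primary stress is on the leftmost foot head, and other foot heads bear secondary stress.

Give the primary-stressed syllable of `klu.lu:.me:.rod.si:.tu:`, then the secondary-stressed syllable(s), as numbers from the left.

primary 3, secondary 4, 6

Weights: 1 klu L, 2 lu: L, 3 me: L, 4 rod H, 5 si: L, 6 tu: L.
Parse right to left (heavy = foot alone; LL = one foot; stranded L unfooted): klu (lu:.ˈme:) (ˈrod) (si:.ˈtu:).
Foot heads: 3, 4, 6.
Primary stress on the leftmost head = syllable 3.
Secondary stress on 4, 6: klu.lu:.ˈme:.ˌrod.si:.ˌtu:.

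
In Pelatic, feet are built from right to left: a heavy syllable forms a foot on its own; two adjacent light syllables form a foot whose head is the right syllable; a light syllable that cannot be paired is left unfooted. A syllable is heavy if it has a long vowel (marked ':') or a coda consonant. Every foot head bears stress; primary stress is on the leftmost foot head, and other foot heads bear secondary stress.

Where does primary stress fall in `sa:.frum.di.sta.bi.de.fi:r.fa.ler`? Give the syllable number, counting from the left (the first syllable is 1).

1

Weights: 1 sa: H, 2 frum H, 3 di L, 4 sta L, 5 bi L, 6 de L, 7 fi:r H, 8 fa L, 9 ler H.
Parse right to left (heavy = foot alone; LL = one foot; stranded L unfooted): (ˈsa:) (ˈfrum) (di.ˈsta) (bi.ˈde) (ˈfi:r) fa (ˈler).
Foot heads: 1, 2, 4, 6, 7, 9.
Primary stress on the leftmost head = syllable 1.
Primary stress: syllable 1 → ˈsa:.frum.di.sta.bi.de.fi:r.fa.ler.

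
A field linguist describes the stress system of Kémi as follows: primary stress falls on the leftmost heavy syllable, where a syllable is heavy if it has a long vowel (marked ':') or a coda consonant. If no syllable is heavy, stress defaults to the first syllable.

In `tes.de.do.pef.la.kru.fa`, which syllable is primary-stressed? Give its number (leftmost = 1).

1

Weights: 1 tes H, 2 de L, 3 do L, 4 pef H, 5 la L, 6 kru L, 7 fa L.
Heavy syllables in the domain: 1, 4. The leftmost is syllable 1 (tes).
Primary stress: syllable 1 → ˈtes.de.do.pef.la.kru.fa.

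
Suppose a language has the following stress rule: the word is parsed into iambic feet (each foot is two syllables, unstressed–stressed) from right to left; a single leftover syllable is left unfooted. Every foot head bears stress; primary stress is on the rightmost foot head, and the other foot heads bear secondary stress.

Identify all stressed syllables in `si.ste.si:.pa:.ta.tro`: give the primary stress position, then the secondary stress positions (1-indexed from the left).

Parse right to left into iambic (σˈσ) feet: (si.ˈste) (si:.ˈpa:) (ta.ˈtro).
Foot heads (stressed positions): 2, 4, 6.
End Rule Rightmost: primary stress on the rightmost head = syllable 6.
Secondary stress on 2, 4: si.ˌste.si:.ˌpa:.ta.ˈtro.

primary 6, secondary 2, 4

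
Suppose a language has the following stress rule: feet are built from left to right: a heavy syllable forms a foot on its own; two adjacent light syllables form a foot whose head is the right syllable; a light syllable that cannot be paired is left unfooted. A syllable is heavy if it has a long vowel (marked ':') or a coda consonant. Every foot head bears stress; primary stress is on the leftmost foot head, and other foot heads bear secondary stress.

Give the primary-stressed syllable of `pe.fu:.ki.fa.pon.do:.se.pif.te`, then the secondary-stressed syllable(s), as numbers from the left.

Weights: 1 pe L, 2 fu: H, 3 ki L, 4 fa L, 5 pon H, 6 do: H, 7 se L, 8 pif H, 9 te L.
Parse left to right (heavy = foot alone; LL = one foot; stranded L unfooted): pe (ˈfu:) (ki.ˈfa) (ˈpon) (ˈdo:) se (ˈpif) te.
Foot heads: 2, 4, 5, 6, 8.
Primary stress on the leftmost head = syllable 2.
Secondary stress on 4, 5, 6, 8: pe.ˈfu:.ki.ˌfa.ˌpon.ˌdo:.se.ˌpif.te.

primary 2, secondary 4, 5, 6, 8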